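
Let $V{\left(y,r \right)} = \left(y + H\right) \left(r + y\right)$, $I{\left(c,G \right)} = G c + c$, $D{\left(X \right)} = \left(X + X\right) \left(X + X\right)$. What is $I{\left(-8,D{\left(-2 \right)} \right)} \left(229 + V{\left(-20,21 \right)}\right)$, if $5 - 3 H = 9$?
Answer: $- \frac{84728}{3} \approx -28243.0$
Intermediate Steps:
$H = - \frac{4}{3}$ ($H = \frac{5}{3} - 3 = - \frac{4}{3} \approx -1.3333$)
$D{\left(X \right)} = 4 X^{2}$ ($D{\left(X \right)} = 2 X 2 X = 4 X^{2}$)
$I{\left(c,G \right)} = c + G c$
$V{\left(y,r \right)} = \left(- \frac{4}{3} + y\right) \left(r + y\right)$ ($V{\left(y,r \right)} = \left(y - \frac{4}{3}\right) \left(r + y\right) = \left(- \frac{4}{3} + y\right) \left(r + y\right)$)
$I{\left(-8,D{\left(-2 \right)} \right)} \left(229 + V{\left(-20,21 \right)}\right) = - 8 \left(1 + 4 \left(-2\right)^{2}\right) \left(229 + \left(\left(-20\right)^{2} - 28 - - \frac{80}{3} + 21 \left(-20\right)\right)\right) = - 8 \left(1 + 4 \cdot 4\right) \left(229 + \left(400 - 28 + \frac{80}{3} - 420\right)\right) = - 8 \left(1 + 16\right) \left(229 - \frac{64}{3}\right) = \left(-8\right) 17 \cdot \frac{623}{3} = \left(-136\right) \frac{623}{3} = - \frac{84728}{3}$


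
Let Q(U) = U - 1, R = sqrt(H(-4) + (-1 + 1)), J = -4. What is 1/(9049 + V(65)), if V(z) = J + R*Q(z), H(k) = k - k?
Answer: 1/9045 ≈ 0.00011056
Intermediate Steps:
H(k) = 0
R = 0 (R = sqrt(0 + (-1 + 1)) = sqrt(0 + 0) = sqrt(0) = 0)
Q(U) = -1 + U
V(z) = -4 (V(z) = -4 + 0*(-1 + z) = -4 + 0 = -4)
1/(9049 + V(65)) = 1/(9049 - 4) = 1/9045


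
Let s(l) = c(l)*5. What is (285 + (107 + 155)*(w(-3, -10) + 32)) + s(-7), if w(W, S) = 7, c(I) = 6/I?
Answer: 73491/7 ≈ 10499.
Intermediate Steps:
s(l) = 30/l (s(l) = (6/l)*5 = 30/l)
(285 + (107 + 155)*(w(-3, -10) + 32)) + s(-7) = (285 + (107 + 155)*(7 + 32)) + 30/(-7) = (285 + 262*39) + 30*(-⅐) = (285 + 10218) - 30/7 = 10503 - 30/7 = 73491/7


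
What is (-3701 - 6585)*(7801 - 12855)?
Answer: 51985444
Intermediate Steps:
(-3701 - 6585)*(7801 - 12855) = -10286*(-5054) = 51985444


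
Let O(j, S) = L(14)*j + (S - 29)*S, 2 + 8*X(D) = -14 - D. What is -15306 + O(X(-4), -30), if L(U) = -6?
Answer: -13527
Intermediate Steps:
X(D) = -2 - D/8 (X(D) = -1/4 + (-14 - D)/8 = -1/4 + (-7/4 - D/8) = -2 - D/8)
O(j, S) = -6*j + S*(-29 + S) (O(j, S) = -6*j + (S - 29)*S = -6*j + (-29 + S)*S = -6*j + S*(-29 + S))
-15306 + O(X(-4), -30) = -15306 + ((-30)**2 - 29*(-30) - 6*(-2 - 1/8*(-4))) = -15306 + (900 + 870 - 6*(-2 + 1/2)) = -15306 + (900 + 870 - 6*(-3/2)) = -15306 + (900 + 870 + 9) = -15306 + 1779 = -13527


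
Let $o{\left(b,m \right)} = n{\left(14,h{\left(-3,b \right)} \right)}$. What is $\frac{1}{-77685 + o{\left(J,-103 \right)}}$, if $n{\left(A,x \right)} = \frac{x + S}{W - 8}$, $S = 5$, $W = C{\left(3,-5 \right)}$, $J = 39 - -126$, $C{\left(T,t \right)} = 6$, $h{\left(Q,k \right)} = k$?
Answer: $- \frac{1}{77770} \approx -1.2858 \cdot 10^{-5}$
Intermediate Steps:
$J = 165$ ($J = 39 + 126 = 165$)
$W = 6$
$n{\left(A,x \right)} = - \frac{5}{2} - \frac{x}{2}$ ($n{\left(A,x \right)} = \frac{x + 5}{6 - 8} = \frac{5 + x}{-2} = \left(5 + x\right) \left(- \frac{1}{2}\right) = - \frac{5}{2} - \frac{x}{2}$)
$o{\left(b,m \right)} = - \frac{5}{2} - \frac{b}{2}$
$\frac{1}{-77685 + o{\left(J,-103 \right)}} = \frac{1}{-77685 - 85} = \frac{1}{-77770} = - \frac{1}{77770}$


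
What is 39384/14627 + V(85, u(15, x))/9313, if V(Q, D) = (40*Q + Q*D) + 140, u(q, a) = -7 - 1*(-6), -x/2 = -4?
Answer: 417319477/136221251 ≈ 3.0635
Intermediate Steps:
x = 8 (x = -2*(-4) = 8)
u(q, a) = -1 (u(q, a) = -7 + 6 = -1)
V(Q, D) = 140 + 40*Q + D*Q (V(Q, D) = (40*Q + D*Q) + 140 = 140 + 40*Q + D*Q)
39384/14627 + V(85, u(15, x))/9313 = 39384/14627 + (140 + 40*85 - 1*85)/9313 = 39384*(1/14627) + (140 + 3400 - 85)*(1/9313) = 39384/14627 + 3455*(1/9313) = 39384/14627 + 3455/9313 = 417319477/136221251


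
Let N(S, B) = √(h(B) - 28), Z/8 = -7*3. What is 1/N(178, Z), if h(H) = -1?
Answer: -I*√29/29 ≈ -0.1857*I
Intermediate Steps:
Z = -168 (Z = 8*(-7*3) = 8*(-21) = -168)
N(S, B) = I*√29 (N(S, B) = √(-1 - 28) = √(-29) = I*√29)
1/N(178, Z) = 1/(I*√29) = -I*√29/29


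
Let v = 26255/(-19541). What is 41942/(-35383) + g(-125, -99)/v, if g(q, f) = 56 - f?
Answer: -21654232735/185796133 ≈ -116.55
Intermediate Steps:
v = -26255/19541 (v = 26255*(-1/19541) = -26255/19541 ≈ -1.3436)
41942/(-35383) + g(-125, -99)/v = 41942/(-35383) + (56 - 1*(-99))/(-26255/19541) = 41942*(-1/35383) + (56 + 99)*(-19541/26255) = -41942/35383 + 155*(-19541/26255) = -41942/35383 - 605771/5251 = -21654232735/185796133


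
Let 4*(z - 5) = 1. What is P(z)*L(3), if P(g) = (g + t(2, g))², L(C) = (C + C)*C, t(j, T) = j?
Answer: 7569/8 ≈ 946.13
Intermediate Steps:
z = 21/4 (z = 5 + (¼)*1 = 5 + ¼ = 21/4 ≈ 5.2500)
L(C) = 2*C² (L(C) = (2*C)*C = 2*C²)
P(g) = (2 + g)² (P(g) = (g + 2)² = (2 + g)²)
P(z)*L(3) = (2 + 21/4)²*(2*3²) = (29/4)²*(2*9) = (841/16)*18 = 7569/8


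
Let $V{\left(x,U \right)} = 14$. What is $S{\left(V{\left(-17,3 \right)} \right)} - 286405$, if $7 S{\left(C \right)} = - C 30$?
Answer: $-286465$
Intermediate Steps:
$S{\left(C \right)} = - \frac{30 C}{7}$ ($S{\left(C \right)} = \frac{\left(-1\right) C 30}{7} = \frac{\left(-1\right) 30 C}{7} = \frac{\left(-30\right) C}{7} = - \frac{30 C}{7}$)
$S{\left(V{\left(-17,3 \right)} \right)} - 286405 = \left(- \frac{30}{7}\right) 14 - 286405 = -60 - 286405 = -286465$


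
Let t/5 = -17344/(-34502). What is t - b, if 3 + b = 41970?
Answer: -723929357/17251 ≈ -41965.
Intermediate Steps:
t = 43360/17251 (t = 5*(-17344/(-34502)) = 5*(-17344*(-1/34502)) = 5*(8672/17251) = 43360/17251 ≈ 2.5135)
b = 41967 (b = -3 + 41970 = 41967)
t - b = 43360/17251 - 1*41967 = 43360/17251 - 41967 = -723929357/17251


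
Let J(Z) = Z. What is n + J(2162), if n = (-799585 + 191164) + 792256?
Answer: 185997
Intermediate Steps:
n = 183835 (n = -608421 + 792256 = 183835)
n + J(2162) = 183835 + 2162 = 185997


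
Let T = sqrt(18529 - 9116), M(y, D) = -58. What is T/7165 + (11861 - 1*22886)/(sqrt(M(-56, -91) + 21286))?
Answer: -3675*sqrt(5307)/3538 + sqrt(9413)/7165 ≈ -75.656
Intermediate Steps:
T = sqrt(9413) ≈ 97.021
T/7165 + (11861 - 1*22886)/(sqrt(M(-56, -91) + 21286)) = sqrt(9413)/7165 + (11861 - 1*22886)/(sqrt(-58 + 21286)) = sqrt(9413)*(1/7165) + (11861 - 22886)/(sqrt(21228)) = sqrt(9413)/7165 - 11025*sqrt(5307)/10614 = sqrt(9413)/7165 - 3675*sqrt(5307)/3538 = -3675*sqrt(5307)/3538 + sqrt(9413)/7165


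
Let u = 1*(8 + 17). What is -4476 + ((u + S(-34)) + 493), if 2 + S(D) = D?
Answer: -3994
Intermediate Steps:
S(D) = -2 + D
u = 25 (u = 1*25 = 25)
-4476 + ((u + S(-34)) + 493) = -4476 + ((25 + (-2 - 34)) + 493) = -4476 + ((25 - 36) + 493) = -4476 + (-11 + 493) = -4476 + 482 = -3994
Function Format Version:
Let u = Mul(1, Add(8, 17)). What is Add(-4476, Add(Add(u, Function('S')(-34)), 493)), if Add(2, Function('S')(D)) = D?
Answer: -3994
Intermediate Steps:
Function('S')(D) = Add(-2, D)
u = 25 (u = Mul(1, 25) = 25)
Add(-4476, Add(Add(u, Function('S')(-34)), 493)) = Add(-4476, Add(Add(25, Add(-2, -34)), 493)) = Add(-4476, Add(Add(25, -36), 493)) = Add(-4476, Add(-11, 493)) = Add(-4476, 482) = -3994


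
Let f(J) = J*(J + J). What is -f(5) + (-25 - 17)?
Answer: -92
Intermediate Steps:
f(J) = 2*J² (f(J) = J*(2*J) = 2*J²)
-f(5) + (-25 - 17) = -2*5² + (-25 - 17) = -2*25 - 42 = -1*50 - 42 = -50 - 42 = -92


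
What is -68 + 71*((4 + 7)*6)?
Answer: 4618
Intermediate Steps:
-68 + 71*((4 + 7)*6) = -68 + 71*(11*6) = -68 + 71*66 = -68 + 4686 = 4618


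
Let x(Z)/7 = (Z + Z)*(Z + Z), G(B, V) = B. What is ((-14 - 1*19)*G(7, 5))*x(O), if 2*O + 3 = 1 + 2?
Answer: 0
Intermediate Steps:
O = 0 (O = -3/2 + (1 + 2)/2 = -3/2 + (1/2)*3 = -3/2 + 3/2 = 0)
x(Z) = 28*Z**2 (x(Z) = 7*((Z + Z)*(Z + Z)) = 7*((2*Z)*(2*Z)) = 7*(4*Z**2) = 28*Z**2)
((-14 - 1*19)*G(7, 5))*x(O) = ((-14 - 1*19)*7)*(28*0**2) = ((-14 - 19)*7)*(28*0) = -33*7*0 = -231*0 = 0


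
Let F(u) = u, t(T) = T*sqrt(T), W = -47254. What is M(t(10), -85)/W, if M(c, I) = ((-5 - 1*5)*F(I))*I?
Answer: 36125/23627 ≈ 1.5290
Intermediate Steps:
t(T) = T**(3/2)
M(c, I) = -10*I**2 (M(c, I) = ((-5 - 1*5)*I)*I = ((-5 - 5)*I)*I = (-10*I)*I = -10*I**2)
M(t(10), -85)/W = -10*(-85)**2/(-47254) = -10*7225*(-1/47254) = -72250*(-1/47254) = 36125/23627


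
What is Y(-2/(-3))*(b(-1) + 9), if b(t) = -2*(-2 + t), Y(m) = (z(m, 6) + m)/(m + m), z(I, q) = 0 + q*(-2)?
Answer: -255/2 ≈ -127.50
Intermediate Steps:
z(I, q) = -2*q (z(I, q) = 0 - 2*q = -2*q)
Y(m) = (-12 + m)/(2*m) (Y(m) = (-2*6 + m)/(m + m) = (-12 + m)/((2*m)) = (-12 + m)*(1/(2*m)) = (-12 + m)/(2*m))
b(t) = 4 - 2*t
Y(-2/(-3))*(b(-1) + 9) = ((-12 - 2/(-3))/(2*((-2/(-3)))))*((4 - 2*(-1)) + 9) = ((-12 - 2*(-1/3))/(2*((-2*(-1/3)))))*((4 + 2) + 9) = ((-12 + 2/3)/(2*(2/3)))*(6 + 9) = ((1/2)*(3/2)*(-34/3))*15 = -17/2*15 = -255/2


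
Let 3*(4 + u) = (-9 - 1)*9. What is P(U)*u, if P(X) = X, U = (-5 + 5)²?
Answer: 0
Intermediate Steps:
U = 0 (U = 0² = 0)
u = -34 (u = -4 + ((-9 - 1)*9)/3 = -4 + (-10*9)/3 = -4 + (⅓)*(-90) = -4 - 30 = -34)
P(U)*u = 0*(-34) = 0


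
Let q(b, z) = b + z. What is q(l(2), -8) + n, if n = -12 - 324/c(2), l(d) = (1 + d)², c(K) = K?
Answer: -173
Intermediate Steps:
n = -174 (n = -12 - 324/2 = -12 - 9*18 = -12 - 162 = -174)
q(l(2), -8) + n = ((1 + 2)² - 8) - 174 = (3² - 8) - 174 = (9 - 8) - 174 = 1 - 174 = -173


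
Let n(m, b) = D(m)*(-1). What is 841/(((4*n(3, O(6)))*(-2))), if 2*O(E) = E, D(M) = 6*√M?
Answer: 841*√3/144 ≈ 10.116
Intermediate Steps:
O(E) = E/2
n(m, b) = -6*√m (n(m, b) = (6*√m)*(-1) = -6*√m)
841/(((4*n(3, O(6)))*(-2))) = 841/(((4*(-6*√3))*(-2))) = 841/((-24*√3*(-2))) = 841/((48*√3)) = 841*(√3/144) = 841*√3/144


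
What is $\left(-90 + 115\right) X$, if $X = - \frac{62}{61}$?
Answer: $- \frac{1550}{61} \approx -25.41$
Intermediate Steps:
$X = - \frac{62}{61}$ ($X = \left(-62\right) \frac{1}{61} = - \frac{62}{61} \approx -1.0164$)
$\left(-90 + 115\right) X = \left(-90 + 115\right) \left(- \frac{62}{61}\right) = 25 \left(- \frac{62}{61}\right) = - \frac{1550}{61}$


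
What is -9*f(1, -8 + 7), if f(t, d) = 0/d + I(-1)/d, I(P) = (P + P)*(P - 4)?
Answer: 90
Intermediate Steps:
I(P) = 2*P*(-4 + P) (I(P) = (2*P)*(-4 + P) = 2*P*(-4 + P))
f(t, d) = 10/d (f(t, d) = 0/d + (2*(-1)*(-4 - 1))/d = 0 + (2*(-1)*(-5))/d = 0 + 10/d = 10/d)
-9*f(1, -8 + 7) = -90/(-8 + 7) = -90/(-1) = -90*(-1) = -9*(-10) = 90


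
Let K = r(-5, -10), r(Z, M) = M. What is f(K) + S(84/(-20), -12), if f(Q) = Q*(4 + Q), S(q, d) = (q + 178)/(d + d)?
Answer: 6331/120 ≈ 52.758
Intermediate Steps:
S(q, d) = (178 + q)/(2*d) (S(q, d) = (178 + q)/((2*d)) = (178 + q)*(1/(2*d)) = (178 + q)/(2*d))
K = -10
f(K) + S(84/(-20), -12) = -10*(4 - 10) + (½)*(178 + 84/(-20))/(-12) = -10*(-6) + (½)*(-1/12)*(178 + 84*(-1/20)) = 60 + (½)*(-1/12)*(178 - 21/5) = 60 + (½)*(-1/12)*(869/5) = 60 - 869/120 = 6331/120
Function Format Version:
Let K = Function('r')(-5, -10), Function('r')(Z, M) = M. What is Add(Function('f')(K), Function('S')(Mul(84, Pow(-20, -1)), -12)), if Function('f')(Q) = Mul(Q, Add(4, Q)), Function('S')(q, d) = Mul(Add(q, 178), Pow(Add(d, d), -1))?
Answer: Rational(6331, 120) ≈ 52.758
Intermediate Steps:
Function('S')(q, d) = Mul(Rational(1, 2), Pow(d, -1), Add(178, q)) (Function('S')(q, d) = Mul(Add(178, q), Pow(Mul(2, d), -1)) = Mul(Add(178, q), Mul(Rational(1, 2), Pow(d, -1))) = Mul(Rational(1, 2), Pow(d, -1), Add(178, q)))
K = -10
Add(Function('f')(K), Function('S')(Mul(84, Pow(-20, -1)), -12)) = Add(Mul(-10, Add(4, -10)), Mul(Rational(1, 2), Pow(-12, -1), Add(178, Mul(84, Pow(-20, -1))))) = Add(Mul(-10, -6), Mul(Rational(1, 2), Rational(-1, 12), Add(178, Mul(84, Rational(-1, 20))))) = Add(60, Mul(Rational(1, 2), Rational(-1, 12), Add(178, Rational(-21, 5)))) = Add(60, Mul(Rational(1, 2), Rational(-1, 12), Rational(869, 5))) = Add(60, Rational(-869, 120)) = Rational(6331, 120)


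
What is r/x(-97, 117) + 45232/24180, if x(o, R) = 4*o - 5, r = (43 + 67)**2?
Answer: -7633384/263965 ≈ -28.918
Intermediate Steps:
r = 12100 (r = 110**2 = 12100)
x(o, R) = -5 + 4*o
r/x(-97, 117) + 45232/24180 = 12100/(-5 + 4*(-97)) + 45232/24180 = 12100/(-5 - 388) + 45232*(1/24180) = 12100/(-393) + 11308/6045 = 12100*(-1/393) + 11308/6045 = -12100/393 + 11308/6045 = -7633384/263965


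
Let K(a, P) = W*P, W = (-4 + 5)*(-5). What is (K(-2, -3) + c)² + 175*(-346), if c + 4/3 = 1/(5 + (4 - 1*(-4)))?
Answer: -91809254/1521 ≈ -60361.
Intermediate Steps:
W = -5 (W = 1*(-5) = -5)
K(a, P) = -5*P
c = -49/39 (c = -4/3 + 1/(5 + (4 - 1*(-4))) = -4/3 + 1/(5 + (4 + 4)) = -4/3 + 1/(5 + 8) = -4/3 + 1/13 = -49/39 ≈ -1.2564)
(K(-2, -3) + c)² + 175*(-346) = (-5*(-3) - 49/39)² + 175*(-346) = (15 - 49/39)² - 60550 = (536/39)² - 60550 = 287296/1521 - 60550 = -91809254/1521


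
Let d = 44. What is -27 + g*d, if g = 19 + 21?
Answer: 1733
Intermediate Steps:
g = 40
-27 + g*d = -27 + 40*44 = -27 + 1760 = 1733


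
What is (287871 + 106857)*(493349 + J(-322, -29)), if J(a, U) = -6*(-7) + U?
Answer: 194743795536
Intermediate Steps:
J(a, U) = 42 + U
(287871 + 106857)*(493349 + J(-322, -29)) = (287871 + 106857)*(493349 + (42 - 29)) = 394728*(493349 + 13) = 394728*493362 = 194743795536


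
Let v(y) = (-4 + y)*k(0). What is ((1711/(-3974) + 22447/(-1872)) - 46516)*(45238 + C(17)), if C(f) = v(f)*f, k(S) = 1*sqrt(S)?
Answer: -3914672463175271/1859832 ≈ -2.1049e+9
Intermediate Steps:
k(S) = sqrt(S)
v(y) = 0 (v(y) = (-4 + y)*sqrt(0) = (-4 + y)*0 = 0)
C(f) = 0 (C(f) = 0*f = 0)
((1711/(-3974) + 22447/(-1872)) - 46516)*(45238 + C(17)) = ((1711/(-3974) + 22447/(-1872)) - 46516)*(45238 + 0) = ((1711*(-1/3974) + 22447*(-1/1872)) - 46516)*45238 = ((-1711/3974 - 22447/1872) - 46516)*45238 = (-46203685/3719664 - 46516)*45238 = -173070094309/3719664*45238 = -3914672463175271/1859832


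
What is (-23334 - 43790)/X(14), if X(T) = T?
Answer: -33562/7 ≈ -4794.6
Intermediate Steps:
(-23334 - 43790)/X(14) = (-23334 - 43790)/14 = -67124*1/14 = -33562/7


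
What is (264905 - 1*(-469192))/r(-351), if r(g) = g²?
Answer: 18823/3159 ≈ 5.9585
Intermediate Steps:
(264905 - 1*(-469192))/r(-351) = (264905 - 1*(-469192))/((-351)²) = (264905 + 469192)/123201 = 734097*(1/123201) = 18823/3159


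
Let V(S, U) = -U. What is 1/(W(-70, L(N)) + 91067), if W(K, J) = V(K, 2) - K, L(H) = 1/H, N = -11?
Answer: 1/91135 ≈ 1.0973e-5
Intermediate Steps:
W(K, J) = -2 - K (W(K, J) = -1*2 - K = -2 - K)
1/(W(-70, L(N)) + 91067) = 1/((-2 - 1*(-70)) + 91067) = 1/((-2 + 70) + 91067) = 1/(68 + 91067) = 1/91135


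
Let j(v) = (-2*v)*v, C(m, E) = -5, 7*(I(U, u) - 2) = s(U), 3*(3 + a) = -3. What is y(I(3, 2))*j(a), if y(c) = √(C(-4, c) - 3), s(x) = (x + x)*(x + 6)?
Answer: -64*I*√2 ≈ -90.51*I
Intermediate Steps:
s(x) = 2*x*(6 + x) (s(x) = (2*x)*(6 + x) = 2*x*(6 + x))
a = -4 (a = -3 + (⅓)*(-3) = -3 - 1 = -4)
I(U, u) = 2 + 2*U*(6 + U)/7 (I(U, u) = 2 + (2*U*(6 + U))/7 = 2 + 2*U*(6 + U)/7)
y(c) = 2*I*√2 (y(c) = √(-5 - 3) = √(-8) = 2*I*√2)
j(v) = -2*v²
y(I(3, 2))*j(a) = (2*I*√2)*(-2*(-4)²) = (2*I*√2)*(-2*16) = (2*I*√2)*(-32) = -64*I*√2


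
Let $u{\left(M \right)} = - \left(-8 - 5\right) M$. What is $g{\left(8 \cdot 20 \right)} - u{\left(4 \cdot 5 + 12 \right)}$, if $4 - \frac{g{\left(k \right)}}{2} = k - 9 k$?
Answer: $2152$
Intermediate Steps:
$u{\left(M \right)} = 13 M$ ($u{\left(M \right)} = - \left(-13\right) M = 13 M$)
$g{\left(k \right)} = 8 + 16 k$ ($g{\left(k \right)} = 8 - 2 \left(k - 9 k\right) = 8 - 2 \left(- 8 k\right) = 8 + 16 k$)
$g{\left(8 \cdot 20 \right)} - u{\left(4 \cdot 5 + 12 \right)} = \left(8 + 16 \cdot 8 \cdot 20\right) - 13 \left(4 \cdot 5 + 12\right) = \left(8 + 16 \cdot 160\right) - 13 \left(20 + 12\right) = \left(8 + 2560\right) - 13 \cdot 32 = 2568 - 416 = 2152$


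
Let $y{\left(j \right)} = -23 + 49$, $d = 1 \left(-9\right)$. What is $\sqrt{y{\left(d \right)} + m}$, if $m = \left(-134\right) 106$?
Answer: $i \sqrt{14178} \approx 119.07 i$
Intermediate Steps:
$m = -14204$
$d = -9$
$y{\left(j \right)} = 26$
$\sqrt{y{\left(d \right)} + m} = \sqrt{26 - 14204} = \sqrt{-14178} = i \sqrt{14178}$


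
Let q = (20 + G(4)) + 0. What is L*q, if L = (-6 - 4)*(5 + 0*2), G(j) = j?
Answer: -1200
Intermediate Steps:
q = 24 (q = (20 + 4) + 0 = 24 + 0 = 24)
L = -50 (L = -10*(5 + 0) = -10*5 = -50)
L*q = -50*24 = -1200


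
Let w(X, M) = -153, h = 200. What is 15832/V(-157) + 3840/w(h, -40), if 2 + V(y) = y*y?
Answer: -30740728/1256997 ≈ -24.456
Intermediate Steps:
V(y) = -2 + y**2 (V(y) = -2 + y*y = -2 + y**2)
15832/V(-157) + 3840/w(h, -40) = 15832/(-2 + (-157)**2) + 3840/(-153) = 15832/(-2 + 24649) + 3840*(-1/153) = 15832/24647 - 1280/51 = -30740728/1256997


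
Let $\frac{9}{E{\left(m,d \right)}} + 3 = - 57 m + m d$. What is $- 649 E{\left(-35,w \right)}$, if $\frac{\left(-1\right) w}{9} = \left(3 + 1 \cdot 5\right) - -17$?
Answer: $- \frac{177}{299} \approx -0.59197$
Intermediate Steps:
$w = -225$ ($w = - 9 \left(\left(3 + 1 \cdot 5\right) - -17\right) = - 9 \left(\left(3 + 5\right) + 17\right) = - 9 \left(8 + 17\right) = \left(-9\right) 25 = -225$)
$E{\left(m,d \right)} = \frac{9}{-3 - 57 m + d m}$ ($E{\left(m,d \right)} = \frac{9}{-3 + \left(- 57 m + m d\right)} = \frac{9}{-3 + \left(- 57 m + d m\right)} = \frac{9}{-3 - 57 m + d m}$)
$- 649 E{\left(-35,w \right)} = - 649 \frac{9}{-3 - -1995 - -7875} = - 649 \frac{9}{-3 + 1995 + 7875} = - 649 \cdot \frac{9}{9867} = - 649 \cdot 9 \cdot \frac{1}{9867} = \left(-649\right) \frac{3}{3289} = - \frac{177}{299}$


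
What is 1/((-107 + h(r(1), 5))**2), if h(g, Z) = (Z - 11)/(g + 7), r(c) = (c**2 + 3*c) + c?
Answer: 4/46225 ≈ 8.6533e-5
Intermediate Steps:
r(c) = c**2 + 4*c
h(g, Z) = (-11 + Z)/(7 + g)
1/((-107 + h(r(1), 5))**2) = 1/((-107 + (-11 + 5)/(7 + 1*(4 + 1)))**2) = 1/((-107 - 6/(7 + 1*5))**2) = 1/((-107 - 6/(7 + 5))**2) = 1/((-107 - 6/12)**2) = 1/((-107 + (1/12)*(-6))**2) = 1/((-107 - 1/2)**2) = 1/((-215/2)**2) = 1/(46225/4) = 4/46225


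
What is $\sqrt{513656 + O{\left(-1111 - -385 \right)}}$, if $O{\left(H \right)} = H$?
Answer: $\sqrt{512930} \approx 716.19$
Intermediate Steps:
$\sqrt{513656 + O{\left(-1111 - -385 \right)}} = \sqrt{513656 - 726} = \sqrt{512930}$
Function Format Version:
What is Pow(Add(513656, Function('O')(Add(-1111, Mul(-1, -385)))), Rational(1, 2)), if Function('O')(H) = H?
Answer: Pow(512930, Rational(1, 2)) ≈ 716.19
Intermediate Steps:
Pow(Add(513656, Function('O')(Add(-1111, Mul(-1, -385)))), Rational(1, 2)) = Pow(Add(513656, Add(-1111, Mul(-1, -385))), Rational(1, 2)) = Pow(Add(513656, Add(-1111, 385)), Rational(1, 2)) = Pow(Add(513656, -726), Rational(1, 2)) = Pow(512930, Rational(1, 2))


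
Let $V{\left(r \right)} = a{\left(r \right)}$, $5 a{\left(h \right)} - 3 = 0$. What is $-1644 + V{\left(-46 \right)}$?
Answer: $- \frac{8217}{5} \approx -1643.4$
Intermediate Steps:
$a{\left(h \right)} = \frac{3}{5}$ ($a{\left(h \right)} = \frac{3}{5} + \frac{1}{5} \cdot 0 = \frac{3}{5} + 0 = \frac{3}{5}$)
$V{\left(r \right)} = \frac{3}{5}$
$-1644 + V{\left(-46 \right)} = -1644 + \frac{3}{5} = - \frac{8217}{5}$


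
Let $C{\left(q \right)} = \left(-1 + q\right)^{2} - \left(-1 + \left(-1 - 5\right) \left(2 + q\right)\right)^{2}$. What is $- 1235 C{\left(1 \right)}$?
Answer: $445835$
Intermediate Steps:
$C{\left(q \right)} = \left(-1 + q\right)^{2} - \left(-13 - 6 q\right)^{2}$ ($C{\left(q \right)} = \left(-1 + q\right)^{2} - \left(-1 - 6 \left(2 + q\right)\right)^{2} = \left(-1 + q\right)^{2} - \left(-1 - \left(12 + 6 q\right)\right)^{2} = \left(-1 + q\right)^{2} - \left(-13 - 6 q\right)^{2}$)
$- 1235 C{\left(1 \right)} = - 1235 \left(\left(-1 + 1\right)^{2} - \left(13 + 6 \cdot 1\right)^{2}\right) = - 1235 \left(0^{2} - \left(13 + 6\right)^{2}\right) = - 1235 \left(0 - 19^{2}\right) = - 1235 \left(0 - 361\right) = \left(-1235\right) \left(-361\right) = 445835$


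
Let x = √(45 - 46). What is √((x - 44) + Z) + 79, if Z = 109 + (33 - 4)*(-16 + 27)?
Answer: 79 + √(384 + I) ≈ 98.596 + 0.025515*I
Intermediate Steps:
x = I (x = √(-1) = I ≈ 1.0*I)
Z = 428 (Z = 109 + 29*11 = 109 + 319 = 428)
√((x - 44) + Z) + 79 = √((I - 44) + 428) + 79 = √((-44 + I) + 428) + 79 = √(384 + I) + 79 = 79 + √(384 + I)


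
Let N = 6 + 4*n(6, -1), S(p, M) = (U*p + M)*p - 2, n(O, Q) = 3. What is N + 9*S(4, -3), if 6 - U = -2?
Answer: 1044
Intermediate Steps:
U = 8 (U = 6 - 1*(-2) = 6 + 2 = 8)
S(p, M) = -2 + p*(M + 8*p) (S(p, M) = (8*p + M)*p - 2 = (M + 8*p)*p - 2 = p*(M + 8*p) - 2 = -2 + p*(M + 8*p))
N = 18 (N = 6 + 4*3 = 6 + 12 = 18)
N + 9*S(4, -3) = 18 + 9*(-2 + 8*4² - 3*4) = 18 + 9*(-2 + 8*16 - 12) = 18 + 9*(-2 + 128 - 12) = 18 + 9*114 = 18 + 1026 = 1044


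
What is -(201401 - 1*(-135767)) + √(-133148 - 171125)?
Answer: -337168 + I*√304273 ≈ -3.3717e+5 + 551.61*I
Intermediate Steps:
-(201401 - 1*(-135767)) + √(-133148 - 171125) = -(201401 + 135767) + √(-304273) = -1*337168 + I*√304273 = -337168 + I*√304273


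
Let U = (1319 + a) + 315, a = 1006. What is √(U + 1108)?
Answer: 2*√937 ≈ 61.221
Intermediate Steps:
U = 2640 (U = (1319 + 1006) + 315 = 2325 + 315 = 2640)
√(U + 1108) = √(2640 + 1108) = √3748 = 2*√937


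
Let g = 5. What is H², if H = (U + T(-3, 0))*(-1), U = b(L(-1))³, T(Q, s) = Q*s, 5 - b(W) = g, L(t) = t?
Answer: 0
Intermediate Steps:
b(W) = 0 (b(W) = 5 - 1*5 = 5 - 5 = 0)
U = 0 (U = 0³ = 0)
H = 0 (H = (0 - 3*0)*(-1) = (0 + 0)*(-1) = 0*(-1) = 0)
H² = 0² = 0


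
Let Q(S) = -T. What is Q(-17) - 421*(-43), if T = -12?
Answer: 18115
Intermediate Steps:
Q(S) = 12 (Q(S) = -1*(-12) = 12)
Q(-17) - 421*(-43) = 12 - 421*(-43) = 12 + 18103 = 18115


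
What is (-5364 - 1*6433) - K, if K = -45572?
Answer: 33775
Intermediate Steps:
(-5364 - 1*6433) - K = (-5364 - 1*6433) - 1*(-45572) = (-5364 - 6433) + 45572 = -11797 + 45572 = 33775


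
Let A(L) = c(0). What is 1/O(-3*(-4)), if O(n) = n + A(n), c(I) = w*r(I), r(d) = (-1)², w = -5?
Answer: ⅐ ≈ 0.14286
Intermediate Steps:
r(d) = 1
c(I) = -5 (c(I) = -5*1 = -5)
A(L) = -5
O(n) = -5 + n (O(n) = n - 5 = -5 + n)
1/O(-3*(-4)) = 1/(-5 - 3*(-4)) = 1/(-5 + 12) = 1/7 = ⅐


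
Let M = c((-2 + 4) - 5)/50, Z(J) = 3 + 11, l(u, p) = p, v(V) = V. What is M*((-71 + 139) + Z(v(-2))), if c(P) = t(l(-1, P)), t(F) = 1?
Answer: 41/25 ≈ 1.6400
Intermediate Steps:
Z(J) = 14
c(P) = 1
M = 1/50 ≈ 0.020000
M*((-71 + 139) + Z(v(-2))) = ((-71 + 139) + 14)/50 = (68 + 14)/50 = (1/50)*82 = 41/25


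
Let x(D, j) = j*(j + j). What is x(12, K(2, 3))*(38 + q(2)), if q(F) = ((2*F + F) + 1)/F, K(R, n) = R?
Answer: 332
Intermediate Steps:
x(D, j) = 2*j² (x(D, j) = j*(2*j) = 2*j²)
q(F) = (1 + 3*F)/F (q(F) = (3*F + 1)/F = (1 + 3*F)/F)
x(12, K(2, 3))*(38 + q(2)) = (2*2²)*(38 + (3 + 1/2)) = (2*4)*(38 + (3 + ½)) = 8*(38 + 7/2) = 8*(83/2) = 332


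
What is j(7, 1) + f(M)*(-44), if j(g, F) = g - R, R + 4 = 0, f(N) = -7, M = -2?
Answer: 319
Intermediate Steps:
R = -4 (R = -4 + 0 = -4)
j(g, F) = 4 + g (j(g, F) = g - 1*(-4) = g + 4 = 4 + g)
j(7, 1) + f(M)*(-44) = (4 + 7) - 7*(-44) = 11 + 308 = 319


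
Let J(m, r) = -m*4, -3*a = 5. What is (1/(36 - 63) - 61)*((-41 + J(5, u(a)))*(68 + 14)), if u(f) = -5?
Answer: 8243296/27 ≈ 3.0531e+5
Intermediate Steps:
a = -5/3 (a = -1/3*5 = -5/3 ≈ -1.6667)
J(m, r) = -4*m
(1/(36 - 63) - 61)*((-41 + J(5, u(a)))*(68 + 14)) = (1/(36 - 63) - 61)*((-41 - 4*5)*(68 + 14)) = (1/(-27) - 61)*((-41 - 20)*82) = (-1/27 - 61)*(-61*82) = -1648/27*(-5002) = 8243296/27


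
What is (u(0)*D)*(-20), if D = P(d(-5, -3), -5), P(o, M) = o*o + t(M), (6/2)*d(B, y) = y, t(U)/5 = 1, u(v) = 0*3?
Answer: 0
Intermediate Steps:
u(v) = 0
t(U) = 5 (t(U) = 5*1 = 5)
d(B, y) = y/3
P(o, M) = 5 + o² (P(o, M) = o*o + 5 = o² + 5 = 5 + o²)
D = 6 (D = 5 + ((⅓)*(-3))² = 5 + (-1)² = 5 + 1 = 6)
(u(0)*D)*(-20) = (0*6)*(-20) = 0*(-20) = 0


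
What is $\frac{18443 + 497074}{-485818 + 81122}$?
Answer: $- \frac{515517}{404696} \approx -1.2738$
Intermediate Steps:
$\frac{18443 + 497074}{-485818 + 81122} = \frac{515517}{-404696} = 515517 \left(- \frac{1}{404696}\right) = - \frac{515517}{404696}$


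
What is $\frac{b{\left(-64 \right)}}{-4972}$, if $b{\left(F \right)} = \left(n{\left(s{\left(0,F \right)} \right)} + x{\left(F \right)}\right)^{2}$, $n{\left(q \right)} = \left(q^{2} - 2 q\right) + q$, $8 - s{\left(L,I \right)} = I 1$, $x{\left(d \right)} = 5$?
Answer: $- \frac{26183689}{4972} \approx -5266.2$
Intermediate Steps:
$s{\left(L,I \right)} = 8 - I$ ($s{\left(L,I \right)} = 8 - I 1 = 8 - I$)
$n{\left(q \right)} = q^{2} - q$
$b{\left(F \right)} = \left(5 + \left(7 - F\right) \left(8 - F\right)\right)^{2}$ ($b{\left(F \right)} = \left(\left(8 - F\right) \left(-1 - \left(-8 + F\right)\right) + 5\right)^{2} = \left(\left(8 - F\right) \left(7 - F\right) + 5\right)^{2} = \left(\left(7 - F\right) \left(8 - F\right) + 5\right)^{2} = \left(5 + \left(7 - F\right) \left(8 - F\right)\right)^{2}$)
$\frac{b{\left(-64 \right)}}{-4972} = \frac{\left(5 + \left(-8 - 64\right) \left(-7 - 64\right)\right)^{2}}{-4972} = \left(5 - -5112\right)^{2} \left(- \frac{1}{4972}\right) = \left(5 + 5112\right)^{2} \left(- \frac{1}{4972}\right) = 5117^{2} \left(- \frac{1}{4972}\right) = 26183689 \left(- \frac{1}{4972}\right) = - \frac{26183689}{4972}$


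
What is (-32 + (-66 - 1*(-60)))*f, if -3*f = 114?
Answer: 1444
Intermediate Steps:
f = -38 (f = -⅓*114 = -38)
(-32 + (-66 - 1*(-60)))*f = (-32 + (-66 - 1*(-60)))*(-38) = (-32 + (-66 + 60))*(-38) = (-32 - 6)*(-38) = -38*(-38) = 1444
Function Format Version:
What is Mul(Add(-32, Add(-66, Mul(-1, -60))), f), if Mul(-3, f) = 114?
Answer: 1444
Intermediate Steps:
f = -38 (f = Mul(Rational(-1, 3), 114) = -38)
Mul(Add(-32, Add(-66, Mul(-1, -60))), f) = Mul(Add(-32, Add(-66, Mul(-1, -60))), -38) = Mul(Add(-32, Add(-66, 60)), -38) = Mul(Add(-32, -6), -38) = Mul(-38, -38) = 1444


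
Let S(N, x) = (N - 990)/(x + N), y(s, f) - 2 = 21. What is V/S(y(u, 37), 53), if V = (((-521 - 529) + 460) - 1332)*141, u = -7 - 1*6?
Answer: 20596152/967 ≈ 21299.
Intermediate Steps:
u = -13 (u = -7 - 6 = -13)
y(s, f) = 23 (y(s, f) = 2 + 21 = 23)
V = -271002 (V = ((-1050 + 460) - 1332)*141 = (-590 - 1332)*141 = -1922*141 = -271002)
S(N, x) = (-990 + N)/(N + x)
V/S(y(u, 37), 53) = -271002*(23 + 53)/(-990 + 23) = -271002/(-967/76) = -271002*(-76/967) = 20596152/967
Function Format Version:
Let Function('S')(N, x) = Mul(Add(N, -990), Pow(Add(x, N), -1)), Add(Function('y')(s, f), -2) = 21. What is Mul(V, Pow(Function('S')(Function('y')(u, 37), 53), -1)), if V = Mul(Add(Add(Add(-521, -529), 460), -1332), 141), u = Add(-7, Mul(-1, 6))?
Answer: Rational(20596152, 967) ≈ 21299.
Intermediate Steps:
u = -13 (u = Add(-7, -6) = -13)
Function('y')(s, f) = 23 (Function('y')(s, f) = Add(2, 21) = 23)
V = -271002 (V = Mul(Add(Add(-1050, 460), -1332), 141) = Mul(Add(-590, -1332), 141) = Mul(-1922, 141) = -271002)
Function('S')(N, x) = Mul(Pow(Add(N, x), -1), Add(-990, N)) (Function('S')(N, x) = Mul(Add(-990, N), Pow(Add(N, x), -1)) = Mul(Pow(Add(N, x), -1), Add(-990, N)))
Mul(V, Pow(Function('S')(Function('y')(u, 37), 53), -1)) = Mul(-271002, Pow(Mul(Pow(Add(23, 53), -1), Add(-990, 23)), -1)) = Mul(-271002, Pow(Mul(Pow(76, -1), -967), -1)) = Mul(-271002, Pow(Mul(Rational(1, 76), -967), -1)) = Mul(-271002, Pow(Rational(-967, 76), -1)) = Mul(-271002, Rational(-76, 967)) = Rational(20596152, 967)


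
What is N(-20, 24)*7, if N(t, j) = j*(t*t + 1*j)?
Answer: 71232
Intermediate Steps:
N(t, j) = j*(j + t**2) (N(t, j) = j*(t**2 + j) = j*(j + t**2))
N(-20, 24)*7 = (24*(24 + (-20)**2))*7 = (24*(24 + 400))*7 = (24*424)*7 = 10176*7 = 71232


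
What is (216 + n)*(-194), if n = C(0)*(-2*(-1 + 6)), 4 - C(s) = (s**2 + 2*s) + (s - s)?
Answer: -34144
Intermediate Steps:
C(s) = 4 - s**2 - 2*s (C(s) = 4 - ((s**2 + 2*s) + (s - s)) = 4 - ((s**2 + 2*s) + 0) = 4 - (s**2 + 2*s) = 4 + (-s**2 - 2*s) = 4 - s**2 - 2*s)
n = -40 (n = (4 - 1*0**2 - 2*0)*(-2*(-1 + 6)) = (4 - 1*0 + 0)*(-2*5) = (4 + 0 + 0)*(-10) = 4*(-10) = -40)
(216 + n)*(-194) = (216 - 40)*(-194) = 176*(-194) = -34144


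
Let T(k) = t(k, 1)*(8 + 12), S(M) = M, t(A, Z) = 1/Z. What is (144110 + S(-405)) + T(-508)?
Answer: 143725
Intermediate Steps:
T(k) = 20 (T(k) = (8 + 12)/1 = 1*20 = 20)
(144110 + S(-405)) + T(-508) = (144110 - 405) + 20 = 143705 + 20 = 143725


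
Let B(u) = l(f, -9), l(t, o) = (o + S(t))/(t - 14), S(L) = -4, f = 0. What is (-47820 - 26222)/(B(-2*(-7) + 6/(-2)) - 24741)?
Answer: 1036588/346361 ≈ 2.9928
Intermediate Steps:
l(t, o) = (-4 + o)/(-14 + t) (l(t, o) = (o - 4)/(t - 14) = (-4 + o)/(-14 + t))
B(u) = 13/14 (B(u) = (-4 - 9)/(-14 + 0) = -13/(-14) = -1/14*(-13) = 13/14)
(-47820 - 26222)/(B(-2*(-7) + 6/(-2)) - 24741) = (-47820 - 26222)/(13/14 - 24741) = -74042/(-346361/14) = -74042*(-14/346361) = 1036588/346361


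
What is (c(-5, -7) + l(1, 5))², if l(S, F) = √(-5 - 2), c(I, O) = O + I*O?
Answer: 777 + 56*I*√7 ≈ 777.0 + 148.16*I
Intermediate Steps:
l(S, F) = I*√7 (l(S, F) = √(-7) = I*√7)
(c(-5, -7) + l(1, 5))² = (-7*(1 - 5) + I*√7)² = (-7*(-4) + I*√7)² = (28 + I*√7)²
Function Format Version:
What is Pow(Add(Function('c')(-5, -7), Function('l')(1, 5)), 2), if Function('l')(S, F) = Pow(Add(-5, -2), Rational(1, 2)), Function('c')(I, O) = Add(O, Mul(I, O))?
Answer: Add(777, Mul(56, I, Pow(7, Rational(1, 2)))) ≈ Add(777.00, Mul(148.16, I))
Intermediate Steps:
Function('l')(S, F) = Mul(I, Pow(7, Rational(1, 2))) (Function('l')(S, F) = Pow(-7, Rational(1, 2)) = Mul(I, Pow(7, Rational(1, 2))))
Pow(Add(Function('c')(-5, -7), Function('l')(1, 5)), 2) = Pow(Add(Mul(-7, Add(1, -5)), Mul(I, Pow(7, Rational(1, 2)))), 2) = Pow(Add(Mul(-7, -4), Mul(I, Pow(7, Rational(1, 2)))), 2) = Pow(Add(28, Mul(I, Pow(7, Rational(1, 2)))), 2)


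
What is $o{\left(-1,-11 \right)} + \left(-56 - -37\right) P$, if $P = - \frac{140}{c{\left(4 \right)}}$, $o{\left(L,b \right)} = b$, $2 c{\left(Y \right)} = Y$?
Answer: $1319$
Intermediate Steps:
$c{\left(Y \right)} = \frac{Y}{2}$
$P = -70$ ($P = - \frac{140}{\frac{1}{2} \cdot 4} = - \frac{140}{2} = \left(-140\right) \frac{1}{2} = -70$)
$o{\left(-1,-11 \right)} + \left(-56 - -37\right) P = -11 + \left(-56 - -37\right) \left(-70\right) = -11 + \left(-56 + 37\right) \left(-70\right) = -11 - -1330 = -11 + 1330 = 1319$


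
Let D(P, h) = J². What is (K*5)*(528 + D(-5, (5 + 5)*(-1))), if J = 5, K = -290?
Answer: -801850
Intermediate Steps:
D(P, h) = 25 (D(P, h) = 5² = 25)
(K*5)*(528 + D(-5, (5 + 5)*(-1))) = (-290*5)*(528 + 25) = -1450*553 = -801850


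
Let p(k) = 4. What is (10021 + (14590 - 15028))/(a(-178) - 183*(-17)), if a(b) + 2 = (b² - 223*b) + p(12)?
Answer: 9583/74491 ≈ 0.12865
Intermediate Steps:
a(b) = 2 + b² - 223*b (a(b) = -2 + ((b² - 223*b) + 4) = -2 + (4 + b² - 223*b) = 2 + b² - 223*b)
(10021 + (14590 - 15028))/(a(-178) - 183*(-17)) = (10021 + (14590 - 15028))/((2 + (-178)² - 223*(-178)) - 183*(-17)) = (10021 - 438)/((2 + 31684 + 39694) + 3111) = 9583/(71380 + 3111) = 9583/74491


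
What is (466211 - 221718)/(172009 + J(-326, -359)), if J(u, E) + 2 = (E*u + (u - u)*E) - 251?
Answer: 244493/288790 ≈ 0.84661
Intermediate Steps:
J(u, E) = -253 + E*u (J(u, E) = -2 + ((E*u + (u - u)*E) - 251) = -2 + ((E*u + 0*E) - 251) = -2 + ((E*u + 0) - 251) = -2 + (E*u - 251) = -2 + (-251 + E*u) = -253 + E*u)
(466211 - 221718)/(172009 + J(-326, -359)) = (466211 - 221718)/(172009 + (-253 - 359*(-326))) = 244493/(172009 + (-253 + 117034)) = 244493/(172009 + 116781) = 244493/288790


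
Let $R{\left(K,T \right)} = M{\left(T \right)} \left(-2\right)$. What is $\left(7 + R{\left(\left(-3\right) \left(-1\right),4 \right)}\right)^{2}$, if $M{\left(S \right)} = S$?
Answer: $1$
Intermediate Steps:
$R{\left(K,T \right)} = - 2 T$ ($R{\left(K,T \right)} = T \left(-2\right) = - 2 T$)
$\left(7 + R{\left(\left(-3\right) \left(-1\right),4 \right)}\right)^{2} = \left(7 - 8\right)^{2} = \left(-1\right)^{2} = 1$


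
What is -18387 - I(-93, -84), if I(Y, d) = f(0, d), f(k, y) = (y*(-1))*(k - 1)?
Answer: -18303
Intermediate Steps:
f(k, y) = -y*(-1 + k) (f(k, y) = (-y)*(-1 + k) = -y*(-1 + k))
I(Y, d) = d (I(Y, d) = d*(1 - 1*0) = d*(1 + 0) = d*1 = d)
-18387 - I(-93, -84) = -18387 - 1*(-84) = -18387 + 84 = -18303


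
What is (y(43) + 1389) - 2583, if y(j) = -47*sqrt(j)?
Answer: -1194 - 47*sqrt(43) ≈ -1502.2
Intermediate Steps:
(y(43) + 1389) - 2583 = (-47*sqrt(43) + 1389) - 2583 = (1389 - 47*sqrt(43)) - 2583 = -1194 - 47*sqrt(43)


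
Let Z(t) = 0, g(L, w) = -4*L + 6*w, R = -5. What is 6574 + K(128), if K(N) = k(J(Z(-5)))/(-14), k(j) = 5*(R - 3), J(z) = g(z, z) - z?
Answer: 46038/7 ≈ 6576.9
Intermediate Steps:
J(z) = z (J(z) = (-4*z + 6*z) - z = 2*z - z = z)
k(j) = -40 (k(j) = 5*(-5 - 3) = 5*(-8) = -40)
K(N) = 20/7 (K(N) = -40/(-14) = -40*(-1/14) = 20/7)
6574 + K(128) = 6574 + 20/7 = 46038/7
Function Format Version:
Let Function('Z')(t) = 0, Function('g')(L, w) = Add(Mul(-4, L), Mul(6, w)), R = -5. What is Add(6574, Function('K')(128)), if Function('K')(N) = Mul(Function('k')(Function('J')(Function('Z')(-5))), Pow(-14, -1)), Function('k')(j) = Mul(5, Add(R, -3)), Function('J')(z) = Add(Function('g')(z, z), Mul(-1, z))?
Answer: Rational(46038, 7) ≈ 6576.9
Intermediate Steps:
Function('J')(z) = z (Function('J')(z) = Add(Add(Mul(-4, z), Mul(6, z)), Mul(-1, z)) = Add(Mul(2, z), Mul(-1, z)) = z)
Function('k')(j) = -40 (Function('k')(j) = Mul(5, Add(-5, -3)) = Mul(5, -8) = -40)
Function('K')(N) = Rational(20, 7) (Function('K')(N) = Mul(-40, Pow(-14, -1)) = Mul(-40, Rational(-1, 14)) = Rational(20, 7))
Add(6574, Function('K')(128)) = Add(6574, Rational(20, 7)) = Rational(46038, 7)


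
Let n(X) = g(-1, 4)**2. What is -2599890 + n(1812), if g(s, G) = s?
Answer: -2599889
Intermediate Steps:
n(X) = 1 (n(X) = (-1)**2 = 1)
-2599890 + n(1812) = -2599890 + 1 = -2599889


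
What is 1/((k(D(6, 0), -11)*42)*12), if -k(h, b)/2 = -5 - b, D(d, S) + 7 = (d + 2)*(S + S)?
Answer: -1/6048 ≈ -0.00016534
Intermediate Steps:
D(d, S) = -7 + 2*S*(2 + d) (D(d, S) = -7 + (d + 2)*(S + S) = -7 + (2 + d)*(2*S) = -7 + 2*S*(2 + d))
k(h, b) = 10 + 2*b (k(h, b) = -2*(-5 - b) = 10 + 2*b)
1/((k(D(6, 0), -11)*42)*12) = 1/(((10 + 2*(-11))*42)*12) = 1/(((10 - 22)*42)*12) = 1/(-12*42*12) = 1/(-504*12) = 1/(-6048) = -1/6048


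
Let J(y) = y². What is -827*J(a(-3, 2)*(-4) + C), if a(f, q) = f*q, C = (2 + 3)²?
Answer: -1985627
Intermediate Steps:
C = 25 (C = 5² = 25)
-827*J(a(-3, 2)*(-4) + C) = -827*(-3*2*(-4) + 25)² = -827*(-6*(-4) + 25)² = -827*(24 + 25)² = -827*49² = -827*2401 = -1985627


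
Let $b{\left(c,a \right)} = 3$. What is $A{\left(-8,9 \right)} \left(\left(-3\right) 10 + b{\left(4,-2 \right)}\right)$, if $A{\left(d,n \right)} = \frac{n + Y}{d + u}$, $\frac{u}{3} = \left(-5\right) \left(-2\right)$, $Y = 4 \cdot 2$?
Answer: $- \frac{459}{22} \approx -20.864$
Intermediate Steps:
$Y = 8$
$u = 30$ ($u = 3 \left(\left(-5\right) \left(-2\right)\right) = 3 \cdot 10 = 30$)
$A{\left(d,n \right)} = \frac{8 + n}{30 + d}$ ($A{\left(d,n \right)} = \frac{n + 8}{d + 30} = \frac{8 + n}{30 + d}$)
$A{\left(-8,9 \right)} \left(\left(-3\right) 10 + b{\left(4,-2 \right)}\right) = \frac{8 + 9}{30 - 8} \left(\left(-3\right) 10 + 3\right) = \frac{1}{22} \cdot 17 \left(-30 + 3\right) = \frac{1}{22} \cdot 17 \left(-27\right) = \frac{17}{22} \left(-27\right) = - \frac{459}{22}$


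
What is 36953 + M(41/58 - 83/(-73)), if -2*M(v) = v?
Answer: 312910197/8468 ≈ 36952.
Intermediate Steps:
M(v) = -v/2
36953 + M(41/58 - 83/(-73)) = 36953 - (41/58 - 83/(-73))/2 = 36953 - (41*(1/58) - 83*(-1/73))/2 = 36953 - (41/58 + 83/73)/2 = 36953 - 1/2*7807/4234 = 36953 - 7807/8468 = 312910197/8468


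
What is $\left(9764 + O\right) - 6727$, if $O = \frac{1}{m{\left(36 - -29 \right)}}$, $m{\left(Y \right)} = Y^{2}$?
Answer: $\frac{12831326}{4225} \approx 3037.0$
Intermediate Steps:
$O = \frac{1}{4225}$ ($O = \frac{1}{\left(36 - -29\right)^{2}} = \frac{1}{\left(36 + 29\right)^{2}} = \frac{1}{65^{2}} = \frac{1}{4225} \approx 0.00023669$)
$\left(9764 + O\right) - 6727 = \left(9764 + \frac{1}{4225}\right) - 6727 = \frac{41252901}{4225} - 6727 = \frac{12831326}{4225}$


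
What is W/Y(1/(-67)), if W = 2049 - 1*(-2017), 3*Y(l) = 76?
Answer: 321/2 ≈ 160.50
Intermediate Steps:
Y(l) = 76/3 (Y(l) = (⅓)*76 = 76/3)
W = 4066 (W = 2049 + 2017 = 4066)
W/Y(1/(-67)) = 4066/(76/3) = 4066*(3/76) = 321/2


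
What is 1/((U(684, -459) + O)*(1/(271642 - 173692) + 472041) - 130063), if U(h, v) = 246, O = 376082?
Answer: 48975/8700022601168539 ≈ 5.6293e-12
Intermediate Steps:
1/((U(684, -459) + O)*(1/(271642 - 173692) + 472041) - 130063) = 1/((246 + 376082)*(1/(271642 - 173692) + 472041) - 130063) = 1/(376328*(1/97950 + 472041) - 130063) = 1/(376328*(46236415951/97950) - 130063) = 1/(8700028971003964/48975 - 130063) = 1/(8700022601168539/48975) = 48975/8700022601168539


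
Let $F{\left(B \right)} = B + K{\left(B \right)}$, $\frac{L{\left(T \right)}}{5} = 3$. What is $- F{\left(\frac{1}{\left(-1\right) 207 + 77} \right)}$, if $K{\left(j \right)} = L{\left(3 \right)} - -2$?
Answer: $- \frac{2209}{130} \approx -16.992$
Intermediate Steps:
$L{\left(T \right)} = 15$ ($L{\left(T \right)} = 5 \cdot 3 = 15$)
$K{\left(j \right)} = 17$ ($K{\left(j \right)} = 15 - -2 = 15 + 2 = 17$)
$F{\left(B \right)} = 17 + B$ ($F{\left(B \right)} = B + 17 = 17 + B$)
$- F{\left(\frac{1}{\left(-1\right) 207 + 77} \right)} = - (17 + \frac{1}{\left(-1\right) 207 + 77}) = - (17 + \frac{1}{-207 + 77}) = - (17 + \frac{1}{-130}) = - (17 - \frac{1}{130}) = \left(-1\right) \frac{2209}{130} = - \frac{2209}{130}$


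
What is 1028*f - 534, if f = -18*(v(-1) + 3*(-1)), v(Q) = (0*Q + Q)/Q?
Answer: 36474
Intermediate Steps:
v(Q) = 1 (v(Q) = (0 + Q)/Q = Q/Q = 1)
f = 36 (f = -18*(1 + 3*(-1)) = -18*(1 - 3) = -18*(-2) = 36)
1028*f - 534 = 1028*36 - 534 = 37008 - 534 = 36474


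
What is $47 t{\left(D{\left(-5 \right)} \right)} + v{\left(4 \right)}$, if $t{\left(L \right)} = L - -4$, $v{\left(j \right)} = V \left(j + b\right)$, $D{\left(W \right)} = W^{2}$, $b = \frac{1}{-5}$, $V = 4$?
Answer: $\frac{6891}{5} \approx 1378.2$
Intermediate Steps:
$b = - \frac{1}{5} \approx -0.2$
$v{\left(j \right)} = - \frac{4}{5} + 4 j$ ($v{\left(j \right)} = 4 \left(j - \frac{1}{5}\right) = 4 \left(- \frac{1}{5} + j\right) = - \frac{4}{5} + 4 j$)
$t{\left(L \right)} = 4 + L$ ($t{\left(L \right)} = L + 4 = 4 + L$)
$47 t{\left(D{\left(-5 \right)} \right)} + v{\left(4 \right)} = 47 \left(4 + \left(-5\right)^{2}\right) + \left(- \frac{4}{5} + 4 \cdot 4\right) = 47 \left(4 + 25\right) + \left(- \frac{4}{5} + 16\right) = 47 \cdot 29 + \frac{76}{5} = 1363 + \frac{76}{5} = \frac{6891}{5}$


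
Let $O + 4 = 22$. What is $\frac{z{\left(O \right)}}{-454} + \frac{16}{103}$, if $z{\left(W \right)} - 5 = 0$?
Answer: $\frac{6749}{46762} \approx 0.14433$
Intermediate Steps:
$O = 18$ ($O = -4 + 22 = 18$)
$z{\left(W \right)} = 5$ ($z{\left(W \right)} = 5 + 0 = 5$)
$\frac{z{\left(O \right)}}{-454} + \frac{16}{103} = \frac{5}{-454} + \frac{16}{103} = 5 \left(- \frac{1}{454}\right) + 16 \cdot \frac{1}{103} = - \frac{5}{454} + \frac{16}{103} = \frac{6749}{46762}$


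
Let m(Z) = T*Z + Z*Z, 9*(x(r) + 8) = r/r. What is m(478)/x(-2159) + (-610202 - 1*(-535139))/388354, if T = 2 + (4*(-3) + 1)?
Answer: -783563117325/27573134 ≈ -28418.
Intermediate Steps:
T = -9 (T = 2 + (-12 + 1) = 2 - 11 = -9)
x(r) = -71/9 (x(r) = -8 + (r/r)/9 = -8 + (1/9)*1 = -8 + 1/9 = -71/9)
m(Z) = Z**2 - 9*Z (m(Z) = -9*Z + Z*Z = -9*Z + Z**2 = Z**2 - 9*Z)
m(478)/x(-2159) + (-610202 - 1*(-535139))/388354 = (478*(-9 + 478))/(-71/9) + (-610202 - 1*(-535139))/388354 = (478*469)*(-9/71) + (-610202 + 535139)*(1/388354) = 224182*(-9/71) - 75063*1/388354 = -2017638/71 - 75063/388354 = -783563117325/27573134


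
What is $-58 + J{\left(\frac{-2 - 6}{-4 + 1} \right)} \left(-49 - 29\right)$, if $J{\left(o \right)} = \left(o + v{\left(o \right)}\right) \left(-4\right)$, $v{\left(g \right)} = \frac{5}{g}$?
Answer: $1359$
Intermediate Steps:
$J{\left(o \right)} = - \frac{20}{o} - 4 o$ ($J{\left(o \right)} = \left(o + \frac{5}{o}\right) \left(-4\right) = - \frac{20}{o} - 4 o$)
$-58 + J{\left(\frac{-2 - 6}{-4 + 1} \right)} \left(-49 - 29\right) = -58 + \left(- \frac{20}{\left(-2 - 6\right) \frac{1}{-4 + 1}} - 4 \frac{-2 - 6}{-4 + 1}\right) \left(-49 - 29\right) = -58 + \left(- \frac{20}{\left(-8\right) \frac{1}{-3}} - 4 \left(- \frac{8}{-3}\right)\right) \left(-78\right) = -58 + \left(- \frac{20}{\left(-8\right) \left(- \frac{1}{3}\right)} - 4 \left(\left(-8\right) \left(- \frac{1}{3}\right)\right)\right) \left(-78\right) = -58 + \left(- \frac{20}{\frac{8}{3}} - \frac{32}{3}\right) \left(-78\right) = -58 + \left(\left(-20\right) \frac{3}{8} - \frac{32}{3}\right) \left(-78\right) = -58 + \left(- \frac{15}{2} - \frac{32}{3}\right) \left(-78\right) = -58 - -1417 = -58 + 1417 = 1359$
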